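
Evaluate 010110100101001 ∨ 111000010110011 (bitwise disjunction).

OR: 1 when either bit is 1
  010110100101001
| 111000010110011
-----------------
  111110110111011
Decimal: 11561 | 28851 = 32187



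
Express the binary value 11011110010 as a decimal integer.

Sum of powers of 2 for each 1-bit:
2^1 + 2^4 + 2^5 + 2^6 + 2^7 + 2^9 + 2^10
= 2 + 16 + 32 + 64 + 128 + 512 + 1024
= 1778



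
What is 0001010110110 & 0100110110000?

AND: 1 only when both bits are 1
  0001010110110
& 0100110110000
---------------
  0000010110000
Decimal: 694 & 2480 = 176



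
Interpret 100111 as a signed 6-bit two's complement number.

Binary: 100111
Sign bit: 1 (negative)
Invert: 011000
Add 1:  011001
Magnitude: 011001 = 16 + 8 + 1 = 25
Value: -25



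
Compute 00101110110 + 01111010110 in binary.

Add column by column from the right: bit + bit + carry-in; write the sum mod 2, carry 1 when the sum is 2 or 3.
carry:  11111101100
        00101110110
+       01111010110
-------------------
       010101001100
(the carry out of the leftmost column, 0, becomes the leading bit)
Decimal check:
  00101110110 = 256 + 64 + 32 + 16 + 4 + 2 = 374
  01111010110 = 512 + 256 + 128 + 64 + 16 + 4 + 2 = 982
  374 + 982 = 1356, and 010101001100 = 1024 + 256 + 64 + 8 + 4 = 1356 ✓



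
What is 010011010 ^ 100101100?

XOR: 1 when bits differ
  010011010
^ 100101100
-----------
  110110110
Decimal: 154 ^ 300 = 438



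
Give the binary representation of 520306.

Using repeated division by 2:
520306 ÷ 2 = 260153 remainder 0
260153 ÷ 2 = 130076 remainder 1
130076 ÷ 2 = 65038 remainder 0
65038 ÷ 2 = 32519 remainder 0
32519 ÷ 2 = 16259 remainder 1
16259 ÷ 2 = 8129 remainder 1
8129 ÷ 2 = 4064 remainder 1
4064 ÷ 2 = 2032 remainder 0
2032 ÷ 2 = 1016 remainder 0
1016 ÷ 2 = 508 remainder 0
508 ÷ 2 = 254 remainder 0
254 ÷ 2 = 127 remainder 0
127 ÷ 2 = 63 remainder 1
63 ÷ 2 = 31 remainder 1
31 ÷ 2 = 15 remainder 1
15 ÷ 2 = 7 remainder 1
7 ÷ 2 = 3 remainder 1
3 ÷ 2 = 1 remainder 1
1 ÷ 2 = 0 remainder 1
Reading remainders bottom to top: 1111111000001110010



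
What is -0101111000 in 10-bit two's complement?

Original: 0101111000
Step 1 - Invert all bits: 1010000111
Step 2 - Add 1: 1010001000
Verification: 0101111000 + 1010001000 = 10000000000; discarding the end carry (carry out of the top bit) leaves the 10-bit value 0000000000, as required for x + (-x)



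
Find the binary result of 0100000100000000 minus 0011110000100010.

Method 1 - Direct subtraction (column by column from the right: bit − bit − borrow-in; if negative, add 2 and borrow 1 from the next column):
borrow: 0111100111111100
        0100000100000000
-       0011110000100010
------------------------
        0000010011011110

Method 2 - Add two's complement:
Two's complement of 0011110000100010: invert → 1100001111011101, add 1 → 1100001111011110
  0100000100000000
+ 1100001111011110
------------------
 10000010011011110  (end carry out of the top bit = 1)
Discarding the end carry: 0000010011011110
Decimal check:
  0100000100000000 = 16384 + 256 = 16640
  0011110000100010 = 8192 + 4096 + 2048 + 1024 + 32 + 2 = 15394
  16640 - 15394 = 1246, and 0000010011011110 = 1024 + 128 + 64 + 16 + 8 + 4 + 2 = 1246 ✓



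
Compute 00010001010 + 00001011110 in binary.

Add column by column from the right: bit + bit + carry-in; write the sum mod 2, carry 1 when the sum is 2 or 3.
carry:  00000111100
        00010001010
+       00001011110
-------------------
       000011101000
(the carry out of the leftmost column, 0, becomes the leading bit)
Decimal check:
  00010001010 = 128 + 8 + 2 = 138
  00001011110 = 64 + 16 + 8 + 4 + 2 = 94
  138 + 94 = 232, and 000011101000 = 128 + 64 + 32 + 8 = 232 ✓



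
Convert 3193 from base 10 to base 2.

Using repeated division by 2:
3193 ÷ 2 = 1596 remainder 1
1596 ÷ 2 = 798 remainder 0
798 ÷ 2 = 399 remainder 0
399 ÷ 2 = 199 remainder 1
199 ÷ 2 = 99 remainder 1
99 ÷ 2 = 49 remainder 1
49 ÷ 2 = 24 remainder 1
24 ÷ 2 = 12 remainder 0
12 ÷ 2 = 6 remainder 0
6 ÷ 2 = 3 remainder 0
3 ÷ 2 = 1 remainder 1
1 ÷ 2 = 0 remainder 1
Reading remainders bottom to top: 110001111001



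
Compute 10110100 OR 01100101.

OR: 1 when either bit is 1
  10110100
| 01100101
----------
  11110101
Decimal: 180 | 101 = 245



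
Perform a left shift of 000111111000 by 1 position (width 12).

Original: 000111111000 (decimal 504)
Shift left by 1 position
Append 1 zero on the right
Result: 001111110000 (decimal 1008)
Equivalent: 504 << 1 = 504 × 2^1 = 1008



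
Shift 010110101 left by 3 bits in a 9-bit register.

Original: 010110101 (decimal 181)
Shift left by 3 positions
Append 3 zeros on the right and drop the 3 high bits that overflow the 9-bit width
Result: 110101000 (decimal 424)
Equivalent: 181 << 3 = 181 × 2^3 = 1448, truncated to 9 bits = 424



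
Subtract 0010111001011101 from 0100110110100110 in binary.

Method 1 - Direct subtraction (column by column from the right: bit − bit − borrow-in; if negative, add 2 and borrow 1 from the next column):
borrow: 0111110010110010
        0100110110100110
-       0010111001011101
------------------------
        0001111101001001

Method 2 - Add two's complement:
Two's complement of 0010111001011101: invert → 1101000110100010, add 1 → 1101000110100011
  0100110110100110
+ 1101000110100011
------------------
 10001111101001001  (end carry out of the top bit = 1)
Discarding the end carry: 0001111101001001
Decimal check:
  0100110110100110 = 16384 + 2048 + 1024 + 256 + 128 + 32 + 4 + 2 = 19878
  0010111001011101 = 8192 + 2048 + 1024 + 512 + 64 + 16 + 8 + 4 + 1 = 11869
  19878 - 11869 = 8009, and 0001111101001001 = 4096 + 2048 + 1024 + 512 + 256 + 64 + 8 + 1 = 8009 ✓



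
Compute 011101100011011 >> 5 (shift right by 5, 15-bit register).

Original: 011101100011011 (decimal 15131)
Shift right by 5 positions
Drop the 5 low bits; fill with zeros on the left
Result: 000000111011000 (decimal 472)
Equivalent: 15131 >> 5 = 15131 ÷ 2^5 = 472



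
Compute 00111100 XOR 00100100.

XOR: 1 when bits differ
  00111100
^ 00100100
----------
  00011000
Decimal: 60 ^ 36 = 24



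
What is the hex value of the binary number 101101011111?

Group into 4-bit nibbles from right:
  1011 = B
  0101 = 5
  1111 = F
Result: B5F



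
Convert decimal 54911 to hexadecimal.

Using repeated division by 16 (digits 10–15 are A–F):
54911 ÷ 16 = 3431 remainder 15 (F)
3431 ÷ 16 = 214 remainder 7
214 ÷ 16 = 13 remainder 6
13 ÷ 16 = 0 remainder 13 (D)
Reading remainders bottom to top: D67F



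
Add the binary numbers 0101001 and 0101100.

Add column by column from the right: bit + bit + carry-in; write the sum mod 2, carry 1 when the sum is 2 or 3.
carry:  1010000
        0101001
+       0101100
---------------
       01010101
(the carry out of the leftmost column, 0, becomes the leading bit)
Decimal check:
  0101001 = 32 + 8 + 1 = 41
  0101100 = 32 + 8 + 4 = 44
  41 + 44 = 85, and 01010101 = 64 + 16 + 4 + 1 = 85 ✓



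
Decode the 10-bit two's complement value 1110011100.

Binary: 1110011100
Sign bit: 1 (negative)
Invert: 0001100011
Add 1:  0001100100
Magnitude: 0001100100 = 64 + 32 + 4 = 100
Value: -100



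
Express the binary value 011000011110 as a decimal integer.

Sum of powers of 2 for each 1-bit:
2^1 + 2^2 + 2^3 + 2^4 + 2^9 + 2^10
= 2 + 4 + 8 + 16 + 512 + 1024
= 1566



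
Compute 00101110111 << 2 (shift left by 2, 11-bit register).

Original: 00101110111 (decimal 375)
Shift left by 2 positions
Append 2 zeros on the right
Result: 10111011100 (decimal 1500)
Equivalent: 375 << 2 = 375 × 2^2 = 1500



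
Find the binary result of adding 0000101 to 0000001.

Add column by column from the right: bit + bit + carry-in; write the sum mod 2, carry 1 when the sum is 2 or 3.
carry:  0000010
        0000101
+       0000001
---------------
       00000110
(the carry out of the leftmost column, 0, becomes the leading bit)
Decimal check:
  0000101 = 4 + 1 = 5
  0000001 = 1
  5 + 1 = 6, and 00000110 = 4 + 2 = 6 ✓



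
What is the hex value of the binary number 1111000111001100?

Group into 4-bit nibbles from right:
  1111 = F
  0001 = 1
  1100 = C
  1100 = C
Result: F1CC



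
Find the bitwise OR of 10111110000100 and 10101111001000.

OR: 1 when either bit is 1
  10111110000100
| 10101111001000
----------------
  10111111001100
Decimal: 12164 | 11208 = 12236



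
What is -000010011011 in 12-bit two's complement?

Original: 000010011011
Step 1 - Invert all bits: 111101100100
Step 2 - Add 1: 111101100101
Verification: 000010011011 + 111101100101 = 1000000000000; discarding the end carry (carry out of the top bit) leaves the 12-bit value 000000000000, as required for x + (-x)



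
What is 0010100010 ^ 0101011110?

XOR: 1 when bits differ
  0010100010
^ 0101011110
------------
  0111111100
Decimal: 162 ^ 350 = 508



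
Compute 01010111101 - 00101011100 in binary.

Method 1 - Direct subtraction (column by column from the right: bit − bit − borrow-in; if negative, add 2 and borrow 1 from the next column):
borrow: 01010000000
        01010111101
-       00101011100
-------------------
        00101100001

Method 2 - Add two's complement:
Two's complement of 00101011100: invert → 11010100011, add 1 → 11010100100
  01010111101
+ 11010100100
-------------
 100101100001  (end carry out of the top bit = 1)
Discarding the end carry: 00101100001
Decimal check:
  01010111101 = 512 + 128 + 32 + 16 + 8 + 4 + 1 = 701
  00101011100 = 256 + 64 + 16 + 8 + 4 = 348
  701 - 348 = 353, and 00101100001 = 256 + 64 + 32 + 1 = 353 ✓



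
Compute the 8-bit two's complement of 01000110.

Original: 01000110
Step 1 - Invert all bits: 10111001
Step 2 - Add 1: 10111010
Verification: 01000110 + 10111010 = 100000000; discarding the end carry (carry out of the top bit) leaves the 8-bit value 00000000, as required for x + (-x)



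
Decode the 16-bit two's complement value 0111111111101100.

Binary: 0111111111101100
Sign bit: 0 (non-negative)
Read directly as an unsigned value:
0111111111101100 = 16384 + 8192 + 4096 + 2048 + 1024 + 512 + 256 + 128 + 64 + 32 + 8 + 4 = 32748
Value: 32748



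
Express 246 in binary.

Using repeated division by 2:
246 ÷ 2 = 123 remainder 0
123 ÷ 2 = 61 remainder 1
61 ÷ 2 = 30 remainder 1
30 ÷ 2 = 15 remainder 0
15 ÷ 2 = 7 remainder 1
7 ÷ 2 = 3 remainder 1
3 ÷ 2 = 1 remainder 1
1 ÷ 2 = 0 remainder 1
Reading remainders bottom to top: 11110110



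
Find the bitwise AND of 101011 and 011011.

AND: 1 only when both bits are 1
  101011
& 011011
--------
  001011
Decimal: 43 & 27 = 11



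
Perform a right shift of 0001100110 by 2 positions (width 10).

Original: 0001100110 (decimal 102)
Shift right by 2 positions
Drop the 2 low bits; fill with zeros on the left
Result: 0000011001 (decimal 25)
Equivalent: 102 >> 2 = 102 ÷ 2^2 = 25



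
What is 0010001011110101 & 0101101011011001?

AND: 1 only when both bits are 1
  0010001011110101
& 0101101011011001
------------------
  0000001011010001
Decimal: 8949 & 23257 = 721



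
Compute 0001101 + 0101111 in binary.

Add column by column from the right: bit + bit + carry-in; write the sum mod 2, carry 1 when the sum is 2 or 3.
carry:  0011110
        0001101
+       0101111
---------------
       00111100
(the carry out of the leftmost column, 0, becomes the leading bit)
Decimal check:
  0001101 = 8 + 4 + 1 = 13
  0101111 = 32 + 8 + 4 + 2 + 1 = 47
  13 + 47 = 60, and 00111100 = 32 + 16 + 8 + 4 = 60 ✓



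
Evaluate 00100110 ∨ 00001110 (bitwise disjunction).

OR: 1 when either bit is 1
  00100110
| 00001110
----------
  00101110
Decimal: 38 | 14 = 46



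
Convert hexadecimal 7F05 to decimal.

Expand by place value (powers of 16):
Digit values: F = 15
7F05 = 7 × 16^3 + 15 × 16^2 + 0 × 16^1 + 5 × 16^0
= 7 × 4096 + 15 × 256 + 0 × 16 + 5 × 1
= 28672 + 3840 + 0 + 5
= 32517



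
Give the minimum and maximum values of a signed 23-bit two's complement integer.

For 23-bit two's complement:
Minimum: -2^22 = -4194304
Maximum: 2^22 - 1 = 4194303



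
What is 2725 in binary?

Using repeated division by 2:
2725 ÷ 2 = 1362 remainder 1
1362 ÷ 2 = 681 remainder 0
681 ÷ 2 = 340 remainder 1
340 ÷ 2 = 170 remainder 0
170 ÷ 2 = 85 remainder 0
85 ÷ 2 = 42 remainder 1
42 ÷ 2 = 21 remainder 0
21 ÷ 2 = 10 remainder 1
10 ÷ 2 = 5 remainder 0
5 ÷ 2 = 2 remainder 1
2 ÷ 2 = 1 remainder 0
1 ÷ 2 = 0 remainder 1
Reading remainders bottom to top: 101010100101



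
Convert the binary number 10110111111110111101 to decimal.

Sum of powers of 2 for each 1-bit:
2^0 + 2^2 + 2^3 + 2^4 + 2^5 + 2^7 + 2^8 + 2^9 + 2^10 + 2^11 + 2^12 + 2^13 + 2^14 + 2^16 + 2^17 + 2^19
= 1 + 4 + 8 + 16 + 32 + 128 + 256 + 512 + 1024 + 2048 + 4096 + 8192 + 16384 + 65536 + 131072 + 524288
= 753597



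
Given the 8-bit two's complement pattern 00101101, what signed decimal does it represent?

Binary: 00101101
Sign bit: 0 (non-negative)
Read directly as an unsigned value:
00101101 = 32 + 8 + 4 + 1 = 45
Value: 45



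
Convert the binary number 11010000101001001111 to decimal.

Sum of powers of 2 for each 1-bit:
2^0 + 2^1 + 2^2 + 2^3 + 2^6 + 2^9 + 2^11 + 2^16 + 2^18 + 2^19
= 1 + 2 + 4 + 8 + 64 + 512 + 2048 + 65536 + 262144 + 524288
= 854607



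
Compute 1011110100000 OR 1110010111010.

OR: 1 when either bit is 1
  1011110100000
| 1110010111010
---------------
  1111110111010
Decimal: 6048 | 7354 = 8122



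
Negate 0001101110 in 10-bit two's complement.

Original: 0001101110
Step 1 - Invert all bits: 1110010001
Step 2 - Add 1: 1110010010
Verification: 0001101110 + 1110010010 = 10000000000; discarding the end carry (carry out of the top bit) leaves the 10-bit value 0000000000, as required for x + (-x)



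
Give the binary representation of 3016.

Using repeated division by 2:
3016 ÷ 2 = 1508 remainder 0
1508 ÷ 2 = 754 remainder 0
754 ÷ 2 = 377 remainder 0
377 ÷ 2 = 188 remainder 1
188 ÷ 2 = 94 remainder 0
94 ÷ 2 = 47 remainder 0
47 ÷ 2 = 23 remainder 1
23 ÷ 2 = 11 remainder 1
11 ÷ 2 = 5 remainder 1
5 ÷ 2 = 2 remainder 1
2 ÷ 2 = 1 remainder 0
1 ÷ 2 = 0 remainder 1
Reading remainders bottom to top: 101111001000



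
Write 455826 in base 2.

Using repeated division by 2:
455826 ÷ 2 = 227913 remainder 0
227913 ÷ 2 = 113956 remainder 1
113956 ÷ 2 = 56978 remainder 0
56978 ÷ 2 = 28489 remainder 0
28489 ÷ 2 = 14244 remainder 1
14244 ÷ 2 = 7122 remainder 0
7122 ÷ 2 = 3561 remainder 0
3561 ÷ 2 = 1780 remainder 1
1780 ÷ 2 = 890 remainder 0
890 ÷ 2 = 445 remainder 0
445 ÷ 2 = 222 remainder 1
222 ÷ 2 = 111 remainder 0
111 ÷ 2 = 55 remainder 1
55 ÷ 2 = 27 remainder 1
27 ÷ 2 = 13 remainder 1
13 ÷ 2 = 6 remainder 1
6 ÷ 2 = 3 remainder 0
3 ÷ 2 = 1 remainder 1
1 ÷ 2 = 0 remainder 1
Reading remainders bottom to top: 1101111010010010010



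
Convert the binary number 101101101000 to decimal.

Sum of powers of 2 for each 1-bit:
2^3 + 2^5 + 2^6 + 2^8 + 2^9 + 2^11
= 8 + 32 + 64 + 256 + 512 + 2048
= 2920



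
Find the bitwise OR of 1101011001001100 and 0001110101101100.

OR: 1 when either bit is 1
  1101011001001100
| 0001110101101100
------------------
  1101111101101100
Decimal: 54860 | 7532 = 57196



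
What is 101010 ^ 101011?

XOR: 1 when bits differ
  101010
^ 101011
--------
  000001
Decimal: 42 ^ 43 = 1



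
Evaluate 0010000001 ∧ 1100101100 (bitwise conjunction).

AND: 1 only when both bits are 1
  0010000001
& 1100101100
------------
  0000000000
Decimal: 129 & 812 = 0



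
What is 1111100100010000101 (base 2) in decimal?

Sum of powers of 2 for each 1-bit:
2^0 + 2^2 + 2^7 + 2^11 + 2^14 + 2^15 + 2^16 + 2^17 + 2^18
= 1 + 4 + 128 + 2048 + 16384 + 32768 + 65536 + 131072 + 262144
= 510085



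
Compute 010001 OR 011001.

OR: 1 when either bit is 1
  010001
| 011001
--------
  011001
Decimal: 17 | 25 = 25



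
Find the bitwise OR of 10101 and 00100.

OR: 1 when either bit is 1
  10101
| 00100
-------
  10101
Decimal: 21 | 4 = 21



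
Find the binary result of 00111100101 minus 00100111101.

Method 1 - Direct subtraction (column by column from the right: bit − bit − borrow-in; if negative, add 2 and borrow 1 from the next column):
borrow: 00001110000
        00111100101
-       00100111101
-------------------
        00010101000

Method 2 - Add two's complement:
Two's complement of 00100111101: invert → 11011000010, add 1 → 11011000011
  00111100101
+ 11011000011
-------------
 100010101000  (end carry out of the top bit = 1)
Discarding the end carry: 00010101000
Decimal check:
  00111100101 = 256 + 128 + 64 + 32 + 4 + 1 = 485
  00100111101 = 256 + 32 + 16 + 8 + 4 + 1 = 317
  485 - 317 = 168, and 00010101000 = 128 + 32 + 8 = 168 ✓



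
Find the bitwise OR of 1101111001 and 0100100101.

OR: 1 when either bit is 1
  1101111001
| 0100100101
------------
  1101111101
Decimal: 889 | 293 = 893



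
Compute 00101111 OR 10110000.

OR: 1 when either bit is 1
  00101111
| 10110000
----------
  10111111
Decimal: 47 | 176 = 191



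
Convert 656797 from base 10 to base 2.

Using repeated division by 2:
656797 ÷ 2 = 328398 remainder 1
328398 ÷ 2 = 164199 remainder 0
164199 ÷ 2 = 82099 remainder 1
82099 ÷ 2 = 41049 remainder 1
41049 ÷ 2 = 20524 remainder 1
20524 ÷ 2 = 10262 remainder 0
10262 ÷ 2 = 5131 remainder 0
5131 ÷ 2 = 2565 remainder 1
2565 ÷ 2 = 1282 remainder 1
1282 ÷ 2 = 641 remainder 0
641 ÷ 2 = 320 remainder 1
320 ÷ 2 = 160 remainder 0
160 ÷ 2 = 80 remainder 0
80 ÷ 2 = 40 remainder 0
40 ÷ 2 = 20 remainder 0
20 ÷ 2 = 10 remainder 0
10 ÷ 2 = 5 remainder 0
5 ÷ 2 = 2 remainder 1
2 ÷ 2 = 1 remainder 0
1 ÷ 2 = 0 remainder 1
Reading remainders bottom to top: 10100000010110011101



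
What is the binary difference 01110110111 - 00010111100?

Method 1 - Direct subtraction (column by column from the right: bit − bit − borrow-in; if negative, add 2 and borrow 1 from the next column):
borrow: 00111110000
        01110110111
-       00010111100
-------------------
        01011111011

Method 2 - Add two's complement:
Two's complement of 00010111100: invert → 11101000011, add 1 → 11101000100
  01110110111
+ 11101000100
-------------
 101011111011  (end carry out of the top bit = 1)
Discarding the end carry: 01011111011
Decimal check:
  01110110111 = 512 + 256 + 128 + 32 + 16 + 4 + 2 + 1 = 951
  00010111100 = 128 + 32 + 16 + 8 + 4 = 188
  951 - 188 = 763, and 01011111011 = 512 + 128 + 64 + 32 + 16 + 8 + 2 + 1 = 763 ✓



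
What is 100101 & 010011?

AND: 1 only when both bits are 1
  100101
& 010011
--------
  000001
Decimal: 37 & 19 = 1



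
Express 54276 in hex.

Using repeated division by 16 (digits 10–15 are A–F):
54276 ÷ 16 = 3392 remainder 4
3392 ÷ 16 = 212 remainder 0
212 ÷ 16 = 13 remainder 4
13 ÷ 16 = 0 remainder 13 (D)
Reading remainders bottom to top: D404



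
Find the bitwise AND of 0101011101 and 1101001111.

AND: 1 only when both bits are 1
  0101011101
& 1101001111
------------
  0101001101
Decimal: 349 & 847 = 333



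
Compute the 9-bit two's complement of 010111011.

Original: 010111011
Step 1 - Invert all bits: 101000100
Step 2 - Add 1: 101000101
Verification: 010111011 + 101000101 = 1000000000; discarding the end carry (carry out of the top bit) leaves the 9-bit value 000000000, as required for x + (-x)



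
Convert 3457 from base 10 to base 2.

Using repeated division by 2:
3457 ÷ 2 = 1728 remainder 1
1728 ÷ 2 = 864 remainder 0
864 ÷ 2 = 432 remainder 0
432 ÷ 2 = 216 remainder 0
216 ÷ 2 = 108 remainder 0
108 ÷ 2 = 54 remainder 0
54 ÷ 2 = 27 remainder 0
27 ÷ 2 = 13 remainder 1
13 ÷ 2 = 6 remainder 1
6 ÷ 2 = 3 remainder 0
3 ÷ 2 = 1 remainder 1
1 ÷ 2 = 0 remainder 1
Reading remainders bottom to top: 110110000001



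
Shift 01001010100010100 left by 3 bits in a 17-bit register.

Original: 01001010100010100 (decimal 38164)
Shift left by 3 positions
Append 3 zeros on the right and drop the 3 high bits that overflow the 17-bit width
Result: 01010100010100000 (decimal 43168)
Equivalent: 38164 << 3 = 38164 × 2^3 = 305312, truncated to 17 bits = 43168



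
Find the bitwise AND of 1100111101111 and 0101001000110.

AND: 1 only when both bits are 1
  1100111101111
& 0101001000110
---------------
  0100001000110
Decimal: 6639 & 2630 = 2118



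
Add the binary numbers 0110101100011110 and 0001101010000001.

Add column by column from the right: bit + bit + carry-in; write the sum mod 2, carry 1 when the sum is 2 or 3.
carry:  1111010000000000
        0110101100011110
+       0001101010000001
------------------------
       01000010110011111
(the carry out of the leftmost column, 0, becomes the leading bit)
Decimal check:
  0110101100011110 = 16384 + 8192 + 2048 + 512 + 256 + 16 + 8 + 4 + 2 = 27422
  0001101010000001 = 4096 + 2048 + 512 + 128 + 1 = 6785
  27422 + 6785 = 34207, and 01000010110011111 = 32768 + 1024 + 256 + 128 + 16 + 8 + 4 + 2 + 1 = 34207 ✓



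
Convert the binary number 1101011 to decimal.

Sum of powers of 2 for each 1-bit:
2^0 + 2^1 + 2^3 + 2^5 + 2^6
= 1 + 2 + 8 + 32 + 64
= 107



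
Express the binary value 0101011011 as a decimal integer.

Sum of powers of 2 for each 1-bit:
2^0 + 2^1 + 2^3 + 2^4 + 2^6 + 2^8
= 1 + 2 + 8 + 16 + 64 + 256
= 347



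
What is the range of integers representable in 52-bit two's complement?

For 52-bit two's complement:
Minimum: -2^51 = -2251799813685248
Maximum: 2^51 - 1 = 2251799813685247



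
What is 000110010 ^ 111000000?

XOR: 1 when bits differ
  000110010
^ 111000000
-----------
  111110010
Decimal: 50 ^ 448 = 498



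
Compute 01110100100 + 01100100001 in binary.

Add column by column from the right: bit + bit + carry-in; write the sum mod 2, carry 1 when the sum is 2 or 3.
carry:  11001000000
        01110100100
+       01100100001
-------------------
       011011000101
(the carry out of the leftmost column, 0, becomes the leading bit)
Decimal check:
  01110100100 = 512 + 256 + 128 + 32 + 4 = 932
  01100100001 = 512 + 256 + 32 + 1 = 801
  932 + 801 = 1733, and 011011000101 = 1024 + 512 + 128 + 64 + 4 + 1 = 1733 ✓



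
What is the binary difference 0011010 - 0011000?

Method 1 - Direct subtraction (column by column from the right: bit − bit − borrow-in; if negative, add 2 and borrow 1 from the next column):
borrow: 0000000
        0011010
-       0011000
---------------
        0000010

Method 2 - Add two's complement:
Two's complement of 0011000: invert → 1100111, add 1 → 1101000
  0011010
+ 1101000
---------
 10000010  (end carry out of the top bit = 1)
Discarding the end carry: 0000010
Decimal check:
  0011010 = 16 + 8 + 2 = 26
  0011000 = 16 + 8 = 24
  26 - 24 = 2, and 0000010 = 2 ✓



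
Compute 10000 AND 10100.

AND: 1 only when both bits are 1
  10000
& 10100
-------
  10000
Decimal: 16 & 20 = 16



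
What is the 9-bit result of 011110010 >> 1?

Original: 011110010 (decimal 242)
Shift right by 1 position
Drop the 1 low bit; fill with zero on the left
Result: 001111001 (decimal 121)
Equivalent: 242 >> 1 = 242 ÷ 2^1 = 121



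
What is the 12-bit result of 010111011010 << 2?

Original: 010111011010 (decimal 1498)
Shift left by 2 positions
Append 2 zeros on the right and drop the 2 high bits that overflow the 12-bit width
Result: 011101101000 (decimal 1896)
Equivalent: 1498 << 2 = 1498 × 2^2 = 5992, truncated to 12 bits = 1896



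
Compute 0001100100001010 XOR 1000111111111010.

XOR: 1 when bits differ
  0001100100001010
^ 1000111111111010
------------------
  1001011011110000
Decimal: 6410 ^ 36858 = 38640



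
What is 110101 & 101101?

AND: 1 only when both bits are 1
  110101
& 101101
--------
  100101
Decimal: 53 & 45 = 37



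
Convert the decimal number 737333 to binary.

Using repeated division by 2:
737333 ÷ 2 = 368666 remainder 1
368666 ÷ 2 = 184333 remainder 0
184333 ÷ 2 = 92166 remainder 1
92166 ÷ 2 = 46083 remainder 0
46083 ÷ 2 = 23041 remainder 1
23041 ÷ 2 = 11520 remainder 1
11520 ÷ 2 = 5760 remainder 0
5760 ÷ 2 = 2880 remainder 0
2880 ÷ 2 = 1440 remainder 0
1440 ÷ 2 = 720 remainder 0
720 ÷ 2 = 360 remainder 0
360 ÷ 2 = 180 remainder 0
180 ÷ 2 = 90 remainder 0
90 ÷ 2 = 45 remainder 0
45 ÷ 2 = 22 remainder 1
22 ÷ 2 = 11 remainder 0
11 ÷ 2 = 5 remainder 1
5 ÷ 2 = 2 remainder 1
2 ÷ 2 = 1 remainder 0
1 ÷ 2 = 0 remainder 1
Reading remainders bottom to top: 10110100000000110101



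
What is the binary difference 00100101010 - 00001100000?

Method 1 - Direct subtraction (column by column from the right: bit − bit − borrow-in; if negative, add 2 and borrow 1 from the next column):
borrow: 00110000000
        00100101010
-       00001100000
-------------------
        00011001010

Method 2 - Add two's complement:
Two's complement of 00001100000: invert → 11110011111, add 1 → 11110100000
  00100101010
+ 11110100000
-------------
 100011001010  (end carry out of the top bit = 1)
Discarding the end carry: 00011001010
Decimal check:
  00100101010 = 256 + 32 + 8 + 2 = 298
  00001100000 = 64 + 32 = 96
  298 - 96 = 202, and 00011001010 = 128 + 64 + 8 + 2 = 202 ✓



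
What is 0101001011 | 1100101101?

OR: 1 when either bit is 1
  0101001011
| 1100101101
------------
  1101101111
Decimal: 331 | 813 = 879



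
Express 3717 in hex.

Using repeated division by 16 (digits 10–15 are A–F):
3717 ÷ 16 = 232 remainder 5
232 ÷ 16 = 14 remainder 8
14 ÷ 16 = 0 remainder 14 (E)
Reading remainders bottom to top: E85



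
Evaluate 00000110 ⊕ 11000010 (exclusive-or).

XOR: 1 when bits differ
  00000110
^ 11000010
----------
  11000100
Decimal: 6 ^ 194 = 196



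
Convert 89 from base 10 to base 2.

Using repeated division by 2:
89 ÷ 2 = 44 remainder 1
44 ÷ 2 = 22 remainder 0
22 ÷ 2 = 11 remainder 0
11 ÷ 2 = 5 remainder 1
5 ÷ 2 = 2 remainder 1
2 ÷ 2 = 1 remainder 0
1 ÷ 2 = 0 remainder 1
Reading remainders bottom to top: 1011001



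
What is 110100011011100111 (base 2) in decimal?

Sum of powers of 2 for each 1-bit:
2^0 + 2^1 + 2^2 + 2^5 + 2^6 + 2^7 + 2^9 + 2^10 + 2^14 + 2^16 + 2^17
= 1 + 2 + 4 + 32 + 64 + 128 + 512 + 1024 + 16384 + 65536 + 131072
= 214759



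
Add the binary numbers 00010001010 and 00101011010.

Add column by column from the right: bit + bit + carry-in; write the sum mod 2, carry 1 when the sum is 2 or 3.
carry:  00000110100
        00010001010
+       00101011010
-------------------
       000111100100
(the carry out of the leftmost column, 0, becomes the leading bit)
Decimal check:
  00010001010 = 128 + 8 + 2 = 138
  00101011010 = 256 + 64 + 16 + 8 + 2 = 346
  138 + 346 = 484, and 000111100100 = 256 + 128 + 64 + 32 + 4 = 484 ✓



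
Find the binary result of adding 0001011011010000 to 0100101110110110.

Add column by column from the right: bit + bit + carry-in; write the sum mod 2, carry 1 when the sum is 2 or 3.
carry:  0011111111100000
        0001011011010000
+       0100101110110110
------------------------
       00110001010000110
(the carry out of the leftmost column, 0, becomes the leading bit)
Decimal check:
  0001011011010000 = 4096 + 1024 + 512 + 128 + 64 + 16 = 5840
  0100101110110110 = 16384 + 2048 + 512 + 256 + 128 + 32 + 16 + 4 + 2 = 19382
  5840 + 19382 = 25222, and 00110001010000110 = 16384 + 8192 + 512 + 128 + 4 + 2 = 25222 ✓



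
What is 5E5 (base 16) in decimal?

Expand by place value (powers of 16):
Digit values: E = 14
5E5 = 5 × 16^2 + 14 × 16^1 + 5 × 16^0
= 5 × 256 + 14 × 16 + 5 × 1
= 1280 + 224 + 5
= 1509



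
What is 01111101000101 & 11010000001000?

AND: 1 only when both bits are 1
  01111101000101
& 11010000001000
----------------
  01010000000000
Decimal: 8005 & 13320 = 5120



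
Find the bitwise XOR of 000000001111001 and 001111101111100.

XOR: 1 when bits differ
  000000001111001
^ 001111101111100
-----------------
  001111100000101
Decimal: 121 ^ 8060 = 7941



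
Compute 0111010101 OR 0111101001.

OR: 1 when either bit is 1
  0111010101
| 0111101001
------------
  0111111101
Decimal: 469 | 489 = 509



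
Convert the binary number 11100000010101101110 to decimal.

Sum of powers of 2 for each 1-bit:
2^1 + 2^2 + 2^3 + 2^5 + 2^6 + 2^8 + 2^10 + 2^17 + 2^18 + 2^19
= 2 + 4 + 8 + 32 + 64 + 256 + 1024 + 131072 + 262144 + 524288
= 918894



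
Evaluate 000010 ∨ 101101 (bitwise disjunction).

OR: 1 when either bit is 1
  000010
| 101101
--------
  101111
Decimal: 2 | 45 = 47



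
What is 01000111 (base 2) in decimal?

Sum of powers of 2 for each 1-bit:
2^0 + 2^1 + 2^2 + 2^6
= 1 + 2 + 4 + 64
= 71



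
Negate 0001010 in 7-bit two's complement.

Original: 0001010
Step 1 - Invert all bits: 1110101
Step 2 - Add 1: 1110110
Verification: 0001010 + 1110110 = 10000000; discarding the end carry (carry out of the top bit) leaves the 7-bit value 0000000, as required for x + (-x)



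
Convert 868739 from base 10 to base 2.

Using repeated division by 2:
868739 ÷ 2 = 434369 remainder 1
434369 ÷ 2 = 217184 remainder 1
217184 ÷ 2 = 108592 remainder 0
108592 ÷ 2 = 54296 remainder 0
54296 ÷ 2 = 27148 remainder 0
27148 ÷ 2 = 13574 remainder 0
13574 ÷ 2 = 6787 remainder 0
6787 ÷ 2 = 3393 remainder 1
3393 ÷ 2 = 1696 remainder 1
1696 ÷ 2 = 848 remainder 0
848 ÷ 2 = 424 remainder 0
424 ÷ 2 = 212 remainder 0
212 ÷ 2 = 106 remainder 0
106 ÷ 2 = 53 remainder 0
53 ÷ 2 = 26 remainder 1
26 ÷ 2 = 13 remainder 0
13 ÷ 2 = 6 remainder 1
6 ÷ 2 = 3 remainder 0
3 ÷ 2 = 1 remainder 1
1 ÷ 2 = 0 remainder 1
Reading remainders bottom to top: 11010100000110000011



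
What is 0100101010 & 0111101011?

AND: 1 only when both bits are 1
  0100101010
& 0111101011
------------
  0100101010
Decimal: 298 & 491 = 298



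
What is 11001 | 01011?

OR: 1 when either bit is 1
  11001
| 01011
-------
  11011
Decimal: 25 | 11 = 27



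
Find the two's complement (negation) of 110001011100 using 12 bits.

Original (sign bit 1, negative): 110001011100
Step 1 - Invert all bits: 001110100011
Step 2 - Add 1: 001110100100
Verification: 110001011100 + 001110100100 = 1000000000000; discarding the end carry (carry out of the top bit) leaves the 12-bit value 000000000000, as required for x + (-x)



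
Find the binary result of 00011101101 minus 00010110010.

Method 1 - Direct subtraction (column by column from the right: bit − bit − borrow-in; if negative, add 2 and borrow 1 from the next column):
borrow: 00001100100
        00011101101
-       00010110010
-------------------
        00000111011

Method 2 - Add two's complement:
Two's complement of 00010110010: invert → 11101001101, add 1 → 11101001110
  00011101101
+ 11101001110
-------------
 100000111011  (end carry out of the top bit = 1)
Discarding the end carry: 00000111011
Decimal check:
  00011101101 = 128 + 64 + 32 + 8 + 4 + 1 = 237
  00010110010 = 128 + 32 + 16 + 2 = 178
  237 - 178 = 59, and 00000111011 = 32 + 16 + 8 + 2 + 1 = 59 ✓



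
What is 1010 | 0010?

OR: 1 when either bit is 1
  1010
| 0010
------
  1010
Decimal: 10 | 2 = 10



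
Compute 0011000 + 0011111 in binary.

Add column by column from the right: bit + bit + carry-in; write the sum mod 2, carry 1 when the sum is 2 or 3.
carry:  0110000
        0011000
+       0011111
---------------
       00110111
(the carry out of the leftmost column, 0, becomes the leading bit)
Decimal check:
  0011000 = 16 + 8 = 24
  0011111 = 16 + 8 + 4 + 2 + 1 = 31
  24 + 31 = 55, and 00110111 = 32 + 16 + 4 + 2 + 1 = 55 ✓



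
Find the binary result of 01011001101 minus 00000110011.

Method 1 - Direct subtraction (column by column from the right: bit − bit − borrow-in; if negative, add 2 and borrow 1 from the next column):
borrow: 00001100100
        01011001101
-       00000110011
-------------------
        01010011010

Method 2 - Add two's complement:
Two's complement of 00000110011: invert → 11111001100, add 1 → 11111001101
  01011001101
+ 11111001101
-------------
 101010011010  (end carry out of the top bit = 1)
Discarding the end carry: 01010011010
Decimal check:
  01011001101 = 512 + 128 + 64 + 8 + 4 + 1 = 717
  00000110011 = 32 + 16 + 2 + 1 = 51
  717 - 51 = 666, and 01010011010 = 512 + 128 + 16 + 8 + 2 = 666 ✓



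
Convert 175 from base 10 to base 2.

Using repeated division by 2:
175 ÷ 2 = 87 remainder 1
87 ÷ 2 = 43 remainder 1
43 ÷ 2 = 21 remainder 1
21 ÷ 2 = 10 remainder 1
10 ÷ 2 = 5 remainder 0
5 ÷ 2 = 2 remainder 1
2 ÷ 2 = 1 remainder 0
1 ÷ 2 = 0 remainder 1
Reading remainders bottom to top: 10101111



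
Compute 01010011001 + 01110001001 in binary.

Add column by column from the right: bit + bit + carry-in; write the sum mod 2, carry 1 when the sum is 2 or 3.
carry:  11100110010
        01010011001
+       01110001001
-------------------
       011000100010
(the carry out of the leftmost column, 0, becomes the leading bit)
Decimal check:
  01010011001 = 512 + 128 + 16 + 8 + 1 = 665
  01110001001 = 512 + 256 + 128 + 8 + 1 = 905
  665 + 905 = 1570, and 011000100010 = 1024 + 512 + 32 + 2 = 1570 ✓



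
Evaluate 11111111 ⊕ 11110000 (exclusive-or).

XOR: 1 when bits differ
  11111111
^ 11110000
----------
  00001111
Decimal: 255 ^ 240 = 15



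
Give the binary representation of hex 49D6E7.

Convert each hex digit to 4 bits:
  4 = 0100
  9 = 1001
  D = 1101
  6 = 0110
  E = 1110
  7 = 0111
Concatenate: 010010011101011011100111



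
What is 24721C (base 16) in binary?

Convert each hex digit to 4 bits:
  2 = 0010
  4 = 0100
  7 = 0111
  2 = 0010
  1 = 0001
  C = 1100
Concatenate: 001001000111001000011100



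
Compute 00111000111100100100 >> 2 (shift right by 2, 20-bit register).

Original: 00111000111100100100 (decimal 233252)
Shift right by 2 positions
Drop the 2 low bits; fill with zeros on the left
Result: 00001110001111001001 (decimal 58313)
Equivalent: 233252 >> 2 = 233252 ÷ 2^2 = 58313



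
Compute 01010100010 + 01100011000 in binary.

Add column by column from the right: bit + bit + carry-in; write the sum mod 2, carry 1 when the sum is 2 or 3.
carry:  10000000000
        01010100010
+       01100011000
-------------------
       010110111010
(the carry out of the leftmost column, 0, becomes the leading bit)
Decimal check:
  01010100010 = 512 + 128 + 32 + 2 = 674
  01100011000 = 512 + 256 + 16 + 8 = 792
  674 + 792 = 1466, and 010110111010 = 1024 + 256 + 128 + 32 + 16 + 8 + 2 = 1466 ✓



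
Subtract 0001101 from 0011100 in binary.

Method 1 - Direct subtraction (column by column from the right: bit − bit − borrow-in; if negative, add 2 and borrow 1 from the next column):
borrow: 0011110
        0011100
-       0001101
---------------
        0001111

Method 2 - Add two's complement:
Two's complement of 0001101: invert → 1110010, add 1 → 1110011
  0011100
+ 1110011
---------
 10001111  (end carry out of the top bit = 1)
Discarding the end carry: 0001111
Decimal check:
  0011100 = 16 + 8 + 4 = 28
  0001101 = 8 + 4 + 1 = 13
  28 - 13 = 15, and 0001111 = 8 + 4 + 2 + 1 = 15 ✓



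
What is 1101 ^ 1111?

XOR: 1 when bits differ
  1101
^ 1111
------
  0010
Decimal: 13 ^ 15 = 2



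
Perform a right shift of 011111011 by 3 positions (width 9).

Original: 011111011 (decimal 251)
Shift right by 3 positions
Drop the 3 low bits; fill with zeros on the left
Result: 000011111 (decimal 31)
Equivalent: 251 >> 3 = 251 ÷ 2^3 = 31



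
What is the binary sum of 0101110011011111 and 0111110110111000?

Add column by column from the right: bit + bit + carry-in; write the sum mod 2, carry 1 when the sum is 2 or 3.
carry:  1111101111110000
        0101110011011111
+       0111110110111000
------------------------
       01101101010010111
(the carry out of the leftmost column, 0, becomes the leading bit)
Decimal check:
  0101110011011111 = 16384 + 4096 + 2048 + 1024 + 128 + 64 + 16 + 8 + 4 + 2 + 1 = 23775
  0111110110111000 = 16384 + 8192 + 4096 + 2048 + 1024 + 256 + 128 + 32 + 16 + 8 = 32184
  23775 + 32184 = 55959, and 01101101010010111 = 32768 + 16384 + 4096 + 2048 + 512 + 128 + 16 + 4 + 2 + 1 = 55959 ✓



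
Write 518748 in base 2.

Using repeated division by 2:
518748 ÷ 2 = 259374 remainder 0
259374 ÷ 2 = 129687 remainder 0
129687 ÷ 2 = 64843 remainder 1
64843 ÷ 2 = 32421 remainder 1
32421 ÷ 2 = 16210 remainder 1
16210 ÷ 2 = 8105 remainder 0
8105 ÷ 2 = 4052 remainder 1
4052 ÷ 2 = 2026 remainder 0
2026 ÷ 2 = 1013 remainder 0
1013 ÷ 2 = 506 remainder 1
506 ÷ 2 = 253 remainder 0
253 ÷ 2 = 126 remainder 1
126 ÷ 2 = 63 remainder 0
63 ÷ 2 = 31 remainder 1
31 ÷ 2 = 15 remainder 1
15 ÷ 2 = 7 remainder 1
7 ÷ 2 = 3 remainder 1
3 ÷ 2 = 1 remainder 1
1 ÷ 2 = 0 remainder 1
Reading remainders bottom to top: 1111110101001011100



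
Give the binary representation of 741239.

Using repeated division by 2:
741239 ÷ 2 = 370619 remainder 1
370619 ÷ 2 = 185309 remainder 1
185309 ÷ 2 = 92654 remainder 1
92654 ÷ 2 = 46327 remainder 0
46327 ÷ 2 = 23163 remainder 1
23163 ÷ 2 = 11581 remainder 1
11581 ÷ 2 = 5790 remainder 1
5790 ÷ 2 = 2895 remainder 0
2895 ÷ 2 = 1447 remainder 1
1447 ÷ 2 = 723 remainder 1
723 ÷ 2 = 361 remainder 1
361 ÷ 2 = 180 remainder 1
180 ÷ 2 = 90 remainder 0
90 ÷ 2 = 45 remainder 0
45 ÷ 2 = 22 remainder 1
22 ÷ 2 = 11 remainder 0
11 ÷ 2 = 5 remainder 1
5 ÷ 2 = 2 remainder 1
2 ÷ 2 = 1 remainder 0
1 ÷ 2 = 0 remainder 1
Reading remainders bottom to top: 10110100111101110111



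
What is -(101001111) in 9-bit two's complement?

Original (sign bit 1, negative): 101001111
Step 1 - Invert all bits: 010110000
Step 2 - Add 1: 010110001
Verification: 101001111 + 010110001 = 1000000000; discarding the end carry (carry out of the top bit) leaves the 9-bit value 000000000, as required for x + (-x)



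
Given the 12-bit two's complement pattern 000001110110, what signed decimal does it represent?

Binary: 000001110110
Sign bit: 0 (non-negative)
Read directly as an unsigned value:
000001110110 = 64 + 32 + 16 + 4 + 2 = 118
Value: 118



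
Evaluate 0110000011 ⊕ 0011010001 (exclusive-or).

XOR: 1 when bits differ
  0110000011
^ 0011010001
------------
  0101010010
Decimal: 387 ^ 209 = 338



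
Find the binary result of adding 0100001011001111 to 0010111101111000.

Add column by column from the right: bit + bit + carry-in; write the sum mod 2, carry 1 when the sum is 2 or 3.
carry:  0001111111110000
        0100001011001111
+       0010111101111000
------------------------
       00111001001000111
(the carry out of the leftmost column, 0, becomes the leading bit)
Decimal check:
  0100001011001111 = 16384 + 512 + 128 + 64 + 8 + 4 + 2 + 1 = 17103
  0010111101111000 = 8192 + 2048 + 1024 + 512 + 256 + 64 + 32 + 16 + 8 = 12152
  17103 + 12152 = 29255, and 00111001001000111 = 16384 + 8192 + 4096 + 512 + 64 + 4 + 2 + 1 = 29255 ✓



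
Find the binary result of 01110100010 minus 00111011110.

Method 1 - Direct subtraction (column by column from the right: bit − bit − borrow-in; if negative, add 2 and borrow 1 from the next column):
borrow: 01110111000
        01110100010
-       00111011110
-------------------
        00111000100

Method 2 - Add two's complement:
Two's complement of 00111011110: invert → 11000100001, add 1 → 11000100010
  01110100010
+ 11000100010
-------------
 100111000100  (end carry out of the top bit = 1)
Discarding the end carry: 00111000100
Decimal check:
  01110100010 = 512 + 256 + 128 + 32 + 2 = 930
  00111011110 = 256 + 128 + 64 + 16 + 8 + 4 + 2 = 478
  930 - 478 = 452, and 00111000100 = 256 + 128 + 64 + 4 = 452 ✓



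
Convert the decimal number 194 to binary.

Using repeated division by 2:
194 ÷ 2 = 97 remainder 0
97 ÷ 2 = 48 remainder 1
48 ÷ 2 = 24 remainder 0
24 ÷ 2 = 12 remainder 0
12 ÷ 2 = 6 remainder 0
6 ÷ 2 = 3 remainder 0
3 ÷ 2 = 1 remainder 1
1 ÷ 2 = 0 remainder 1
Reading remainders bottom to top: 11000010



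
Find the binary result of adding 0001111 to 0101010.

Add column by column from the right: bit + bit + carry-in; write the sum mod 2, carry 1 when the sum is 2 or 3.
carry:  0011100
        0001111
+       0101010
---------------
       00111001
(the carry out of the leftmost column, 0, becomes the leading bit)
Decimal check:
  0001111 = 8 + 4 + 2 + 1 = 15
  0101010 = 32 + 8 + 2 = 42
  15 + 42 = 57, and 00111001 = 32 + 16 + 8 + 1 = 57 ✓

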